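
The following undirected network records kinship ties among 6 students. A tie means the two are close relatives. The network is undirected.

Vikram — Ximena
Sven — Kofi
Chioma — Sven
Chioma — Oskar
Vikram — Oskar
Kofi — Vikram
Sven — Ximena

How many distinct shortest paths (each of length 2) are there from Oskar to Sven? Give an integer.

1

The shortest distance is 2, and the only length-2 path is Oskar–Chioma–Sven. So there is exactly 1 shortest path.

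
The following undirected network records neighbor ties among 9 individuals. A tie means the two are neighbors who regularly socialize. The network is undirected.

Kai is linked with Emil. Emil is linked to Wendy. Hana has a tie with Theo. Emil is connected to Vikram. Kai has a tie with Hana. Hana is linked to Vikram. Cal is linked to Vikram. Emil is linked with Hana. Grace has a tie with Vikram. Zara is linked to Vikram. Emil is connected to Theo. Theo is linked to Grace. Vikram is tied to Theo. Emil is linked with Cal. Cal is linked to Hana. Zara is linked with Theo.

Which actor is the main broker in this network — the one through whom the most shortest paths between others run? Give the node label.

Emil

Unnormalized betweenness of each node: Cal:0, Emil:59/6, Grace:0, Hana:17/6, Kai:0, Theo:9/2, Vikram:41/6, Wendy:0, Zara:0.
Emil has the largest value, 59/6, making it the main broker — the node through which the most shortest paths run.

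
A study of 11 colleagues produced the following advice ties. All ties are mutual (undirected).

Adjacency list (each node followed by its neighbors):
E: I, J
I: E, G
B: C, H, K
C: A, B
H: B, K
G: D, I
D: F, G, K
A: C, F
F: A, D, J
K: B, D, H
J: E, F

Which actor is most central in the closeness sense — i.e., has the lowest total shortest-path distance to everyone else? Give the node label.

Farness (sum of distances to all others) for each node — A:24, B:26, C:27, D:19, E:30, F:20, G:24, H:28, I:29, J:25, K:22.
The smallest farness is 19, for D, so D has the highest closeness.

D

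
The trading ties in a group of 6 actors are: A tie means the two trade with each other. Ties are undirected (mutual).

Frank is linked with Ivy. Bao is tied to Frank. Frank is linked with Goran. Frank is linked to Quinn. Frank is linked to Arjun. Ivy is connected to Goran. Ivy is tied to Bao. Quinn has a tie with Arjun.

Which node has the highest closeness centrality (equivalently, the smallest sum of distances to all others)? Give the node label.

Farness (sum of distances to all others) for each node — Arjun:8, Bao:8, Frank:5, Goran:8, Ivy:7, Quinn:8.
The smallest farness is 5, for Frank, so Frank has the highest closeness.

Frank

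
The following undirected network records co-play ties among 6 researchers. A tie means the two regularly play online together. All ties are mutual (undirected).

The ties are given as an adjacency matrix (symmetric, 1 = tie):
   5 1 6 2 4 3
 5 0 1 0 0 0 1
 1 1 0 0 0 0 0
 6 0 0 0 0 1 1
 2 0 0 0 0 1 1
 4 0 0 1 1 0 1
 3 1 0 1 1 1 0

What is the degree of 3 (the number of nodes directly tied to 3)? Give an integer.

3 is directly tied to 2, 4, 5, and 6. That is 4 neighbors, so the degree of 3 is 4.

4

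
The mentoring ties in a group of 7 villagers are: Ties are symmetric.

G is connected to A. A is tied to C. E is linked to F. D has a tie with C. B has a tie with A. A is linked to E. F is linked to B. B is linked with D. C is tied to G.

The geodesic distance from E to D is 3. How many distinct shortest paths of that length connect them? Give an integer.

3

The shortest distance is 3. The length-3 paths are: E–A–C–D; E–F–B–D; E–A–B–D.
That gives 3 distinct shortest paths.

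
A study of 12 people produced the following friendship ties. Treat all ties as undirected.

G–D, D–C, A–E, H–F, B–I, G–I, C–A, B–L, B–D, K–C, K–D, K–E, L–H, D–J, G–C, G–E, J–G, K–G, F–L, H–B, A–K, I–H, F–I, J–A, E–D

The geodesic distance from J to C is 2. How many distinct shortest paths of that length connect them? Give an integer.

The shortest distance is 2. The length-2 paths are: J–D–C; J–G–C; J–A–C.
That gives 3 distinct shortest paths.

3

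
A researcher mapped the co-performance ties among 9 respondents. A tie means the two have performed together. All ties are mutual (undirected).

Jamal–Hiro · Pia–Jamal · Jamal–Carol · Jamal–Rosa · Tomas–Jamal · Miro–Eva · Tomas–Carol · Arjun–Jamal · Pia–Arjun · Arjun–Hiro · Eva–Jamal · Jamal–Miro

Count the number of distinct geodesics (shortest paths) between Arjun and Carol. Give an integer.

The shortest distance is 2, and the only length-2 path is Arjun–Jamal–Carol. So there is exactly 1 shortest path.

1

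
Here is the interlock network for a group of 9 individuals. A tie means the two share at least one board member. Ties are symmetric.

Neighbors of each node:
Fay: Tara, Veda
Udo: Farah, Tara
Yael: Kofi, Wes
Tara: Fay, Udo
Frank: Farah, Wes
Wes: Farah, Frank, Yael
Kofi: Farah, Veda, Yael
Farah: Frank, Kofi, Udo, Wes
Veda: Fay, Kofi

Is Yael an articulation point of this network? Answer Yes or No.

Even without Yael, every remaining node can still reach every other (the residual graph is connected), so Yael is not a cut vertex.

No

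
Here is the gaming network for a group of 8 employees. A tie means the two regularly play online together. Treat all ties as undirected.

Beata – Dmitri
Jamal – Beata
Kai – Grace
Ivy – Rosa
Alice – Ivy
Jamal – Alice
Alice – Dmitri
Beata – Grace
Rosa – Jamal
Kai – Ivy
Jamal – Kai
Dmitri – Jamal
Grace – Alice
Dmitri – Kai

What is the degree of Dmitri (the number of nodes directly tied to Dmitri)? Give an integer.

Dmitri is directly tied to Alice, Beata, Jamal, and Kai. That is 4 neighbors, so the degree of Dmitri is 4.

4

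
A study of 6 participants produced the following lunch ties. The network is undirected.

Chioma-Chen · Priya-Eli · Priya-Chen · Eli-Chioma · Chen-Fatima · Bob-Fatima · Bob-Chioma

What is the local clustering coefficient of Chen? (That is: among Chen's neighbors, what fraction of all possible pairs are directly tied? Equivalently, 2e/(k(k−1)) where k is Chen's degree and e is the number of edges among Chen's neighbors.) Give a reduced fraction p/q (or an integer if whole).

Chen's neighbors: Chioma, Fatima, and Priya (k = 3).
Possible neighbor pairs: C(3,2) = 3. Edges among them: none → e = 0.
Clustering(Chen) = 0/3 = 0.

0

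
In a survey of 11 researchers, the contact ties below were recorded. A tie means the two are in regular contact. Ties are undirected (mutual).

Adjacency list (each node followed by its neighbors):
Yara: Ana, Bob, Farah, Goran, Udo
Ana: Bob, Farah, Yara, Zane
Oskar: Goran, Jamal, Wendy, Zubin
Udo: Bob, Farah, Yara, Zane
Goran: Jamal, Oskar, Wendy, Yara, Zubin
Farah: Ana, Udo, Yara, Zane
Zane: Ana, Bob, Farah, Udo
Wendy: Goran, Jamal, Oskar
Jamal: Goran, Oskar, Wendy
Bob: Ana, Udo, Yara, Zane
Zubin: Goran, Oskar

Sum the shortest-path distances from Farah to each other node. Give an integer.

Distances from Farah: Ana:1, Bob:2, Goran:2, Jamal:3, Oskar:3, Udo:1, Wendy:3, Yara:1, Zane:1, Zubin:3.
Sum = 1 + 2 + 2 + 3 + 3 + 1 + 3 + 1 + 1 + 3 = 20.

20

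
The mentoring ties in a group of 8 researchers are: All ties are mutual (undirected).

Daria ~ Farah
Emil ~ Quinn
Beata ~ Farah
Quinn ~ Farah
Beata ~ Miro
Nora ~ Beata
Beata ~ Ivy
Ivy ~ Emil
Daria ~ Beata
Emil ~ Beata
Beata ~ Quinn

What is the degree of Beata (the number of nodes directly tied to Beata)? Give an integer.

7

Beata is directly tied to Daria, Emil, Farah, Ivy, Miro, Nora, and Quinn. That is 7 neighbors, so the degree of Beata is 7.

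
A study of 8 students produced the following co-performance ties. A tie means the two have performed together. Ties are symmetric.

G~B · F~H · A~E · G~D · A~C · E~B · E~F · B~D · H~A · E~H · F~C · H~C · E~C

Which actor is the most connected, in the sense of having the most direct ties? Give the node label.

Degrees — A:3, B:3, C:4, D:2, E:5, F:3, G:2, H:4.
The maximum is 5, attained only by E.

E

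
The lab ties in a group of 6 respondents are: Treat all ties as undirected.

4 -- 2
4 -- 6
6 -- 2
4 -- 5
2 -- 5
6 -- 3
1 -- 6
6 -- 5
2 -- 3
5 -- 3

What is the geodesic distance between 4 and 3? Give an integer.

One shortest route is 4 – 2 – 3, which uses 2 edges, and 4 and 3 are not directly tied, so nothing shorter exists. So d(4,3) = 2.

2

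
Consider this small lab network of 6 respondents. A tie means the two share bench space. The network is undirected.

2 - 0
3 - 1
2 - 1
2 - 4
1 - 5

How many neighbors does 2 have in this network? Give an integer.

2 is directly tied to 0, 1, and 4. That is 3 neighbors, so the degree of 2 is 3.

3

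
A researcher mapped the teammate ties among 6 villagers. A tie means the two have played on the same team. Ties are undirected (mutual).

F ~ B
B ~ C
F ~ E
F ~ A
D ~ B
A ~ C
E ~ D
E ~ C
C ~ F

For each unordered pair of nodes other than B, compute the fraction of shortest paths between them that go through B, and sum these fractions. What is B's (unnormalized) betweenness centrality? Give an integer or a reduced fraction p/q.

Pairs whose geodesics pass through B — C–D: 1/2; F–D: 1/2; D–A: 2/4.
All other pairs contribute 0.
Summing the contributions gives betweenness(B) = 3/2.

3/2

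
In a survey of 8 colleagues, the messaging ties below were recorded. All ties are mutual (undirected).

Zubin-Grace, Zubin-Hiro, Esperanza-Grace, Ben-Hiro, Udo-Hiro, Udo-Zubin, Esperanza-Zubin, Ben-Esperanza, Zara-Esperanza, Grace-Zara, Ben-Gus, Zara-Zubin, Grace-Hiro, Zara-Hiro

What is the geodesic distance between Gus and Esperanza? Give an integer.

One shortest route is Gus – Ben – Esperanza, which uses 2 edges, and Gus and Esperanza are not directly tied, so nothing shorter exists. So d(Gus,Esperanza) = 2.

2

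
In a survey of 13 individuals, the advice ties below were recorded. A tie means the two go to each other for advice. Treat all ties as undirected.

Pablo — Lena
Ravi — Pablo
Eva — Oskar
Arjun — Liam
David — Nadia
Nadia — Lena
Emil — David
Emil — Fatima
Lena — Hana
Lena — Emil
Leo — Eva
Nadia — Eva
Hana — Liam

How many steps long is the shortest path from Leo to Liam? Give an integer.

One shortest route is Leo – Eva – Nadia – Lena – Hana – Liam, which uses 5 edges, and at distance 4 from Leo we only reach {Emil, Hana, Pablo}, which does not include Liam. So d(Leo,Liam) = 5.

5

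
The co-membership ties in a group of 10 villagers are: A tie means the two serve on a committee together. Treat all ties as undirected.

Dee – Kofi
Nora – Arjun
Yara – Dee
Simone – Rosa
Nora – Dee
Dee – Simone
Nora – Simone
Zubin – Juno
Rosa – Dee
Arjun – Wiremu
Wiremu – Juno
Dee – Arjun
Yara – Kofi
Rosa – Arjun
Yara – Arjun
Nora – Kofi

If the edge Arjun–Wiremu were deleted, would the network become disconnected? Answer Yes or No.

Without the Arjun–Wiremu edge there is no alternate route between Arjun and Wiremu, so the network disconnects. It is a bridge.

Yes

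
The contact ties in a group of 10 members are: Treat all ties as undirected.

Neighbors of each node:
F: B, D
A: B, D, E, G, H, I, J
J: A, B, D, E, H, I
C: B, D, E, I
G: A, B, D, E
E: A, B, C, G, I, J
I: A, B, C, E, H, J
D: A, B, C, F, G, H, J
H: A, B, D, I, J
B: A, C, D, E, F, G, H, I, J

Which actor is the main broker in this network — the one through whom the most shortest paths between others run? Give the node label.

Unnormalized betweenness of each node: A:47/30, B:217/30, C:2/5, D:17/4, E:17/12, F:0, G:1/5, H:1/5, I:13/12, J:13/20.
B has the largest value, 217/30, making it the main broker — the node through which the most shortest paths run.

B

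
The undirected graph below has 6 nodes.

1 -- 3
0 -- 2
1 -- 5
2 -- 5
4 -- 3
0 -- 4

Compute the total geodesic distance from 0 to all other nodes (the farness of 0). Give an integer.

Distances from 0: 1:3, 2:1, 3:2, 4:1, 5:2.
Sum = 3 + 1 + 2 + 1 + 2 = 9.

9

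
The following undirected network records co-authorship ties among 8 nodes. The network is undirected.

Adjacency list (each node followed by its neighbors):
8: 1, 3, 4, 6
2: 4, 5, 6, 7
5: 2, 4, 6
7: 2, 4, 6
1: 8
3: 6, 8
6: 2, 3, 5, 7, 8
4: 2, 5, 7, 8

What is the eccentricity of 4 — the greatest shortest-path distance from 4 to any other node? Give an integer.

2

Distances from 4: 1:2, 2:1, 3:2, 5:1, 6:2, 7:1, 8:1.
The largest is 2 (to 6, 1, and 3), so the eccentricity of 4 is 2.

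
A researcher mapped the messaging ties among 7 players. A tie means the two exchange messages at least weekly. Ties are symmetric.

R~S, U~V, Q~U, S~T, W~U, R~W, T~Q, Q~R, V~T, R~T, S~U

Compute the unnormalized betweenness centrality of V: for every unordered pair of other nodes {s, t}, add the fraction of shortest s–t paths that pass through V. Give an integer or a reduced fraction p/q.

Pairs whose geodesics pass through V — U–T: 1/3.
All other pairs contribute 0.
Summing the contributions gives betweenness(V) = 1/3.

1/3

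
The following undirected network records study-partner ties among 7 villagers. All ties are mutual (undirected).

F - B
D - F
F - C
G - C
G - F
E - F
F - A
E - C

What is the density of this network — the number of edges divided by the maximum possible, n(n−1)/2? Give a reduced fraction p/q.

8/21

There are 8 edges and 7 nodes, so the maximum possible is C(7,2) = 21.
Density = 8/21.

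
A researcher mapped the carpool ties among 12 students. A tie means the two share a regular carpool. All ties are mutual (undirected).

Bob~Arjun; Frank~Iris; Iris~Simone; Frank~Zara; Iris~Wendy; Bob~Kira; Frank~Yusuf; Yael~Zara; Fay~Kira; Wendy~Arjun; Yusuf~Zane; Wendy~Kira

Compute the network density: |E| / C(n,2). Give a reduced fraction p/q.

There are 12 edges and 12 nodes, so the maximum possible is C(12,2) = 66.
Density = 12/66 = 2/11.

2/11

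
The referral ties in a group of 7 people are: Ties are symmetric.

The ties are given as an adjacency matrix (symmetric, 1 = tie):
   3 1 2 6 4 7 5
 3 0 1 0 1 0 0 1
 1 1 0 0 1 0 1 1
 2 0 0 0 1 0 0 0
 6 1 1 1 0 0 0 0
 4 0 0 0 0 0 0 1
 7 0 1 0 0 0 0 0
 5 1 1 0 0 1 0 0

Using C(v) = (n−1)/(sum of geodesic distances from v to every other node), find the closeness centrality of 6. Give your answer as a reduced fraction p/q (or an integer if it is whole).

Distances from 6: 1:1, 2:1, 3:1, 4:3, 5:2, 7:2. Sum = 10.
n = 7, so closeness = 6/10 = 3/5.

3/5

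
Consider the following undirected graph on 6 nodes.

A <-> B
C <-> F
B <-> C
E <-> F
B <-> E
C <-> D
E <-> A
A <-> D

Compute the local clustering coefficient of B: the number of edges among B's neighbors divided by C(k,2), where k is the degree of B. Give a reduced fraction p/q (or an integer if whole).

1/3

B's neighbors: A, C, and E (k = 3).
Possible neighbor pairs: C(3,2) = 3. Edges among them: A–E → e = 1.
Clustering(B) = 1/3.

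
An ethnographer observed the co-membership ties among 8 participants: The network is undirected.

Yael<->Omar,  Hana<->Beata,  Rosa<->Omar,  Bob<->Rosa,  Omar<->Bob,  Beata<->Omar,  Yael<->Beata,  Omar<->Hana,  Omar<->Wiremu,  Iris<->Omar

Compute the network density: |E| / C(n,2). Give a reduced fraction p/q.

5/14

There are 10 edges and 8 nodes, so the maximum possible is C(8,2) = 28.
Density = 10/28 = 5/14.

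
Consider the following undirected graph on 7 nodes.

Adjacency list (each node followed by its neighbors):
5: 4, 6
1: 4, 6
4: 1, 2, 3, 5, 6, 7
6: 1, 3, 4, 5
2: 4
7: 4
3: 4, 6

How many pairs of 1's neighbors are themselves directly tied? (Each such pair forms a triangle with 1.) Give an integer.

1

1's neighbors: 4 and 6.
Neighbor pairs that are themselves tied: 1–4–6. Each forms one triangle with 1, for 1 in total.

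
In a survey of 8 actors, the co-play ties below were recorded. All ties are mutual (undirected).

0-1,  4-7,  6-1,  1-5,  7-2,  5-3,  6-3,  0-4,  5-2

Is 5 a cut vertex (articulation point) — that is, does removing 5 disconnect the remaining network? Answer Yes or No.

No

Even without 5, every remaining node can still reach every other (the residual graph is connected), so 5 is not a cut vertex.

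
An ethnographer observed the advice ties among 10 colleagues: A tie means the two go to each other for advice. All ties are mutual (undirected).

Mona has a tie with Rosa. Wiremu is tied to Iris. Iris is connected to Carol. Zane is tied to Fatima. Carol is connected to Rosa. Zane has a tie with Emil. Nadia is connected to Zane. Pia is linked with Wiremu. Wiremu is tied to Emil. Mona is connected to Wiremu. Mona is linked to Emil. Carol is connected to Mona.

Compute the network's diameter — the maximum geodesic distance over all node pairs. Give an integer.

4

Eccentricity of each node (its greatest distance to any other): Carol:4, Emil:2, Fatima:4, Iris:4, Mona:3, Nadia:4, Pia:4, Rosa:4, Wiremu:3, Zane:3.
The maximum eccentricity is 4, realized for instance by the pair Pia–Nadia via Pia – Wiremu – Emil – Zane – Nadia. So the diameter is 4.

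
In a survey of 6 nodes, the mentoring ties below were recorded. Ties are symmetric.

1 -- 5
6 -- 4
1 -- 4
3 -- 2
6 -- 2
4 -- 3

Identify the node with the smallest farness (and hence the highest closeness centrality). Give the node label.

Farness (sum of distances to all others) for each node — 1:9, 2:11, 3:9, 4:7, 5:13, 6:9.
The smallest farness is 7, for 4, so 4 has the highest closeness.

4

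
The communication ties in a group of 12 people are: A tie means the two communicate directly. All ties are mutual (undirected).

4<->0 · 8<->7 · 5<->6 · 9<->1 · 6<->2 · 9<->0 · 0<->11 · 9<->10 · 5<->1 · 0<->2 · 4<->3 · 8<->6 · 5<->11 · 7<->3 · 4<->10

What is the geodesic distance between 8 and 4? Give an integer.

One shortest route is 8 – 7 – 3 – 4, which uses 3 edges, and at distance 2 from 8 we only reach {2, 3, 5}, which does not include 4. So d(8,4) = 3.

3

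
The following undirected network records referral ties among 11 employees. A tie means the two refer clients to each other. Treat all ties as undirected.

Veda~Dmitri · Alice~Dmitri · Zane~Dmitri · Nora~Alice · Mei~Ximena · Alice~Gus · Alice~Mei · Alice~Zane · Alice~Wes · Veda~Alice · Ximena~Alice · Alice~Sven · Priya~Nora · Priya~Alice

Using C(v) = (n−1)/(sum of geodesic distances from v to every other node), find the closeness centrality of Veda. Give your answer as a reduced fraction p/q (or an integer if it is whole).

Distances from Veda: Alice:1, Dmitri:1, Gus:2, Mei:2, Nora:2, Priya:2, Sven:2, Wes:2, Ximena:2, Zane:2. Sum = 18.
n = 11, so closeness = 10/18 = 5/9.

5/9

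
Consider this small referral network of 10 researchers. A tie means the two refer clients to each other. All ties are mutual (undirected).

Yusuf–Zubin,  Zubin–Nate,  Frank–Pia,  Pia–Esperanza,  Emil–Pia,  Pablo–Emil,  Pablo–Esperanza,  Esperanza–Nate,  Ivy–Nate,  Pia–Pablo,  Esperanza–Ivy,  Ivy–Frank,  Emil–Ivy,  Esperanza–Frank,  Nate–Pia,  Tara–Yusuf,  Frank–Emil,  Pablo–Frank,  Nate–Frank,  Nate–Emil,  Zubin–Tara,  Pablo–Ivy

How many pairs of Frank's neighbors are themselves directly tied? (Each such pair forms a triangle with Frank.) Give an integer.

Frank's neighbors: Emil, Esperanza, Ivy, Nate, Pablo, and Pia.
Neighbor pairs that are themselves tied: Frank–Emil–Ivy; Frank–Emil–Nate; Frank–Emil–Pablo; Frank–Emil–Pia; Frank–Esperanza–Ivy; Frank–Esperanza–Nate; Frank–Esperanza–Pablo; Frank–Esperanza–Pia; Frank–Ivy–Nate; Frank–Ivy–Pablo; Frank–Nate–Pia; Frank–Pablo–Pia. Each forms one triangle with Frank, for 12 in total.

12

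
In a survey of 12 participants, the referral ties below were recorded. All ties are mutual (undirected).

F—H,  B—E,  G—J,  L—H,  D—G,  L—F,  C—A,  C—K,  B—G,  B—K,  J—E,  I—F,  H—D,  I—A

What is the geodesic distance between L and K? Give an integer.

One shortest route is L – F – I – A – C – K, which uses 5 edges, and at distance 4 from L we only reach {B, C, J}, which does not include K. So d(L,K) = 5.

5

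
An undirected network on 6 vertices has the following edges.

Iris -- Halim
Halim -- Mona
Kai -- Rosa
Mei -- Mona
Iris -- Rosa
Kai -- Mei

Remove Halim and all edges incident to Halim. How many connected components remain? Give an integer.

1

Halim's neighbors (Iris and Mona) remain reachable from one another through other ties, so the rest of the network stays in one piece.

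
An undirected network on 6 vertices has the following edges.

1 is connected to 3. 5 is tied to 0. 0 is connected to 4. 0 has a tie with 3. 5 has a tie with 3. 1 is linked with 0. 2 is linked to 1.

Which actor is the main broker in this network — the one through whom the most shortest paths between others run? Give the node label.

Unnormalized betweenness of each node: 0:5, 1:4, 2:0, 3:1, 4:0, 5:0.
0 has the largest value, 5, making it the main broker — the node through which the most shortest paths run.

0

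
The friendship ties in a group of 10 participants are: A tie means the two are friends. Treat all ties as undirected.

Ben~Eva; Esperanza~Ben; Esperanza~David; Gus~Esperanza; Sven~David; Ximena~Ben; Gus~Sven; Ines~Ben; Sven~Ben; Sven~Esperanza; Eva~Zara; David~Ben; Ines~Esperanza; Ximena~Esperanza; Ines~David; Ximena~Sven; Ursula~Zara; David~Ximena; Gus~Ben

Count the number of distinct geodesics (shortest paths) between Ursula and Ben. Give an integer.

The shortest distance is 3, and the only length-3 path is Ursula–Zara–Eva–Ben. So there is exactly 1 shortest path.

1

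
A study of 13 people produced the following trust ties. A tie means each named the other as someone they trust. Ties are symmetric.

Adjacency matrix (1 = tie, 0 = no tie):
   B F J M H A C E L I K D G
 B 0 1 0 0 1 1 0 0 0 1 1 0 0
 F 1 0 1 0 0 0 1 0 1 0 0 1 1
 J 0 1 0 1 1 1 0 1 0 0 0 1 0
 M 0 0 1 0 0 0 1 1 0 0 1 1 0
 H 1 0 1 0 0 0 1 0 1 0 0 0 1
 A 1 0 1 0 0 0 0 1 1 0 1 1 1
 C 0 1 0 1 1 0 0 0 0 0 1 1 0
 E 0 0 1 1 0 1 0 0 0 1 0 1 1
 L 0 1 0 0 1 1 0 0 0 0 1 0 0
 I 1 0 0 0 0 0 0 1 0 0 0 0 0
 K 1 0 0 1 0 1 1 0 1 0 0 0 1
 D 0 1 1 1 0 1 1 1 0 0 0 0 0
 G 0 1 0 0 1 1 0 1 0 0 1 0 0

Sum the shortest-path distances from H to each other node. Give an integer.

Distances from H: A:2, B:1, C:1, D:2, E:2, F:2, G:1, I:2, J:1, K:2, L:1, M:2.
Sum = 2 + 1 + 1 + 2 + 2 + 2 + 1 + 2 + 1 + 2 + 1 + 2 = 19.

19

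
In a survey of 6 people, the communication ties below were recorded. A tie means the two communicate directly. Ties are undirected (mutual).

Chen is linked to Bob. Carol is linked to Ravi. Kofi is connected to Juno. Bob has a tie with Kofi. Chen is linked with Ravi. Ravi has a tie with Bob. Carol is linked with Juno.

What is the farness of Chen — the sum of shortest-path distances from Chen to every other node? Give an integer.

9

Distances from Chen: Bob:1, Carol:2, Juno:3, Kofi:2, Ravi:1.
Sum = 1 + 2 + 3 + 2 + 1 = 9.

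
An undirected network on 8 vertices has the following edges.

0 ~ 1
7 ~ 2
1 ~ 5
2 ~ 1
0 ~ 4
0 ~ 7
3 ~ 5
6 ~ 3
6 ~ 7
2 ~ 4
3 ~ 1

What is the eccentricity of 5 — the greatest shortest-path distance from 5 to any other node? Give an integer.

Distances from 5: 0:2, 1:1, 2:2, 3:1, 4:3, 6:2, 7:3.
The largest is 3 (to 7 and 4), so the eccentricity of 5 is 3.

3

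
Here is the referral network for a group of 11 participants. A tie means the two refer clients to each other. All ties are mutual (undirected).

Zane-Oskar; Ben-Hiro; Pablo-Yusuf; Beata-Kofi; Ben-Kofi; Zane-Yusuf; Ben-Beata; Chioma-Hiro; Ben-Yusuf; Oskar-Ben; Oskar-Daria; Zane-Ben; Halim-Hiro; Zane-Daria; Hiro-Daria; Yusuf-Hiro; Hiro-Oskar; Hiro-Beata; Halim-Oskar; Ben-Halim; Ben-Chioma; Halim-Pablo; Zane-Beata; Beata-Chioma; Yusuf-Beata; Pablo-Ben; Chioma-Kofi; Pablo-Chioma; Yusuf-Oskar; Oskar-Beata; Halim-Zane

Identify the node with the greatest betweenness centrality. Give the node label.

Ben

Unnormalized betweenness of each node: Beata:295/84, Ben:617/84, Chioma:697/420, Daria:1/6, Halim:83/60, Hiro:317/70, Kofi:0, Oskar:71/28, Pablo:47/60, Yusuf:103/60, Zane:199/84.
Ben has the largest value, 617/84, making it the main broker — the node through which the most shortest paths run.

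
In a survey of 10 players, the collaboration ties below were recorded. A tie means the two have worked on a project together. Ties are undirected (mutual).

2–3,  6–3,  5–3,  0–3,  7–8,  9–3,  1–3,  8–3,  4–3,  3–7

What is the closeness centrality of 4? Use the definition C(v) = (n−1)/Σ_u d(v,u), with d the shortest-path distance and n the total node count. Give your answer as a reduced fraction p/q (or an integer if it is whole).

Distances from 4: 0:2, 1:2, 2:2, 3:1, 5:2, 6:2, 7:2, 8:2, 9:2. Sum = 17.
n = 10, so closeness = 9/17.

9/17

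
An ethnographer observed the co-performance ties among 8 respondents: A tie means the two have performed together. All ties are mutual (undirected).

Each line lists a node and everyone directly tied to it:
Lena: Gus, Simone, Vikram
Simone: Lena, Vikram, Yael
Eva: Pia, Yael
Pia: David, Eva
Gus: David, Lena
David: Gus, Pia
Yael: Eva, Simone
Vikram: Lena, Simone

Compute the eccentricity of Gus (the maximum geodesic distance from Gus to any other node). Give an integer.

Distances from Gus: David:1, Eva:3, Lena:1, Pia:2, Simone:2, Vikram:2, Yael:3.
The largest is 3 (to Eva and Yael), so the eccentricity of Gus is 3.

3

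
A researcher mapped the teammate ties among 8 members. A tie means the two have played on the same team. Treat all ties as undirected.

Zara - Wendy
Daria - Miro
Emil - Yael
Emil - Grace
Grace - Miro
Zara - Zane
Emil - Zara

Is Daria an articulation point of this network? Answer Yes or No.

No

Even without Daria, every remaining node can still reach every other (the residual graph is connected), so Daria is not a cut vertex.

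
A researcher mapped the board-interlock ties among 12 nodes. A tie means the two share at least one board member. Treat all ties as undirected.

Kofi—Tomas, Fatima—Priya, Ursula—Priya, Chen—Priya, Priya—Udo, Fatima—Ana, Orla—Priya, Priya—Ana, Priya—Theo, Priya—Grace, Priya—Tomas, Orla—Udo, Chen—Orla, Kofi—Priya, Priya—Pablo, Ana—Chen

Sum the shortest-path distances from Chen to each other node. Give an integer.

Distances from Chen: Ana:1, Fatima:2, Grace:2, Kofi:2, Orla:1, Pablo:2, Priya:1, Theo:2, Tomas:2, Udo:2, Ursula:2.
Sum = 1 + 2 + 2 + 2 + 1 + 2 + 1 + 2 + 2 + 2 + 2 = 19.

19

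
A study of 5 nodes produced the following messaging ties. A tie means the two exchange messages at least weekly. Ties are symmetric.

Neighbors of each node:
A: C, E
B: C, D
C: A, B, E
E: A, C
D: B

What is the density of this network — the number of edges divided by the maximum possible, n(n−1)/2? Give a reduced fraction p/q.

There are 5 edges and 5 nodes, so the maximum possible is C(5,2) = 10.
Density = 5/10 = 1/2.

1/2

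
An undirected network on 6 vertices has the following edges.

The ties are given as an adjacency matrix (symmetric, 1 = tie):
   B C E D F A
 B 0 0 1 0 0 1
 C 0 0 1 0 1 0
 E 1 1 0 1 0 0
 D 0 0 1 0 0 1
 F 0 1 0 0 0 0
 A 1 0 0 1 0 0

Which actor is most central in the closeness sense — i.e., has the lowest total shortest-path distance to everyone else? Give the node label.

E

Farness (sum of distances to all others) for each node — A:11, B:9, C:9, D:9, E:7, F:13.
The smallest farness is 7, for E, so E has the highest closeness.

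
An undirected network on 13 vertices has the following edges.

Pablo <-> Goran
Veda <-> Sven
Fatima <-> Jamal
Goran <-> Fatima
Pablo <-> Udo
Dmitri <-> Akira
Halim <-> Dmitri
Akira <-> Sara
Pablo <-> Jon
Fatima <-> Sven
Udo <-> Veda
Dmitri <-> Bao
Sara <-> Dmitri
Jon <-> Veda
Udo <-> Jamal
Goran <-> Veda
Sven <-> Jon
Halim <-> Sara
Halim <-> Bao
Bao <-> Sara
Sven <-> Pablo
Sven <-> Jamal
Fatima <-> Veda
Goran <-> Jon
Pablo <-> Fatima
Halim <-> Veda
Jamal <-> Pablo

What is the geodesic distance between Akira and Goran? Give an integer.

One shortest route is Akira – Sara – Halim – Veda – Goran, which uses 4 edges, and at distance 3 from Akira we only reach {Veda}, which does not include Goran. So d(Akira,Goran) = 4.

4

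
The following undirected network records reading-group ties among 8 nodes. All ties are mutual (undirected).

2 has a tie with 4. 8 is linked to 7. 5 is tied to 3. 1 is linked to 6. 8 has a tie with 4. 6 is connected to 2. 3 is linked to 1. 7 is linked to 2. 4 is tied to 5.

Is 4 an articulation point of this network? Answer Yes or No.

Even without 4, every remaining node can still reach every other (the residual graph is connected), so 4 is not a cut vertex.

No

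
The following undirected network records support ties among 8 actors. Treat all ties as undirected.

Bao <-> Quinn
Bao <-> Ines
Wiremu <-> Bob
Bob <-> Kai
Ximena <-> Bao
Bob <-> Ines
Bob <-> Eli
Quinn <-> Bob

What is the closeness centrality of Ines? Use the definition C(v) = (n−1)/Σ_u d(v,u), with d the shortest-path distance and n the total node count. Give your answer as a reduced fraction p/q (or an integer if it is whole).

7/12

Distances from Ines: Bao:1, Bob:1, Eli:2, Kai:2, Quinn:2, Wiremu:2, Ximena:2. Sum = 12.
n = 8, so closeness = 7/12.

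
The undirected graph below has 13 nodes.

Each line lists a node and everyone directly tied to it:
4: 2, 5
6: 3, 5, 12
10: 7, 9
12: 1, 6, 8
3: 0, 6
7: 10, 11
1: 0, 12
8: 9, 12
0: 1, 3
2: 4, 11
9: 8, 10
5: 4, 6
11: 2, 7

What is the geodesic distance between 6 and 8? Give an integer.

One shortest route is 6 – 12 – 8, which uses 2 edges, and 6 and 8 are not directly tied, so nothing shorter exists. So d(6,8) = 2.

2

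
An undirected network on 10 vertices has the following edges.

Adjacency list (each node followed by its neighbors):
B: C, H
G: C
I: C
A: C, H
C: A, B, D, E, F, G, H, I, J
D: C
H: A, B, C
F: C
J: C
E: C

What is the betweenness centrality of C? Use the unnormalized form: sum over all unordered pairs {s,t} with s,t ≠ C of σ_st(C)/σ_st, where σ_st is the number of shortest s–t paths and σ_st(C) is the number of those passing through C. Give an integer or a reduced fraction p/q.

67/2

Pairs whose geodesics pass through C — I–A: 1; I–E: 1; I–J: 1; I–B: 1; I–G: 1; I–F: 1; I–H: 1; I–D: 1; A–E: 1; A–J: 1; A–B: 1/2; A–G: 1; A–F: 1; A–D: 1 … (+20 more pairs).
All other pairs contribute 0.
Summing the contributions gives betweenness(C) = 67/2.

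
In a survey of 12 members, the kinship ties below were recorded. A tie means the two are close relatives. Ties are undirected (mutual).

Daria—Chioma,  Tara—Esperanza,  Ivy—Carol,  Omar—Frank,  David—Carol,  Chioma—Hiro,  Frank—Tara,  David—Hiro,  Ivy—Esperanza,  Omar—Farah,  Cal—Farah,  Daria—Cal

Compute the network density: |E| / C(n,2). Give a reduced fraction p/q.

There are 12 edges and 12 nodes, so the maximum possible is C(12,2) = 66.
Density = 12/66 = 2/11.

2/11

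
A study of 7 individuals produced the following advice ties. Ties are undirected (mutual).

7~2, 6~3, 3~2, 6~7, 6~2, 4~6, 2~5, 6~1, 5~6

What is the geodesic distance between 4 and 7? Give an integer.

One shortest route is 4 – 6 – 7, which uses 2 edges, and 4 and 7 are not directly tied, so nothing shorter exists. So d(4,7) = 2.

2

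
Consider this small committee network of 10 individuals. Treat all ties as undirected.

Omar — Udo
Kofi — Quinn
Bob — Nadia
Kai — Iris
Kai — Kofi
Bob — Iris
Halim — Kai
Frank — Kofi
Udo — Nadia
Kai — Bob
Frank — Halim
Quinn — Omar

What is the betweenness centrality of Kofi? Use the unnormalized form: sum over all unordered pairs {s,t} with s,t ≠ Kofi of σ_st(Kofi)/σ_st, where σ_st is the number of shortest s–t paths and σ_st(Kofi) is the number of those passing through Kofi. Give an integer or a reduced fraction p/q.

Pairs whose geodesics pass through Kofi — Quinn–Bob: 1; Quinn–Iris: 1; Quinn–Kai: 1; Quinn–Halim: 2/2; Quinn–Frank: 1; Omar–Iris: 1/2; Omar–Kai: 1; Omar–Halim: 2/2; Omar–Frank: 1; Udo–Frank: 1; Nadia–Frank: 1/2; Bob–Frank: 1/2; Iris–Frank: 1/2; Kai–Frank: 1/2.
All other pairs contribute 0.
Summing the contributions gives betweenness(Kofi) = 23/2.

23/2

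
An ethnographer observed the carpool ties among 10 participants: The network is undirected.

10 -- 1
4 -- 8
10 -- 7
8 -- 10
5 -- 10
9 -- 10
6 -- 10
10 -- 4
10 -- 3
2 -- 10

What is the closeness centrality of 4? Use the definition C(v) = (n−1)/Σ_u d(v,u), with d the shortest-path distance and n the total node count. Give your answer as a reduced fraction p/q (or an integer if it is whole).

9/16

Distances from 4: 1:2, 2:2, 3:2, 5:2, 6:2, 7:2, 8:1, 9:2, 10:1. Sum = 16.
n = 10, so closeness = 9/16.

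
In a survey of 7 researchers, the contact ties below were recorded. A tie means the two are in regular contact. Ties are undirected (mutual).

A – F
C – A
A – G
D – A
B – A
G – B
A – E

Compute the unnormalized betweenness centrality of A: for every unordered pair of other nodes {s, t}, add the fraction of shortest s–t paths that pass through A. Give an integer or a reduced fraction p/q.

Pairs whose geodesics pass through A — E–D: 1; E–G: 1; E–B: 1; E–F: 1; E–C: 1; D–G: 1; D–B: 1; D–F: 1; D–C: 1; G–F: 1; G–C: 1; B–F: 1; B–C: 1; F–C: 1.
All other pairs contribute 0.
Summing the contributions gives betweenness(A) = 14.

14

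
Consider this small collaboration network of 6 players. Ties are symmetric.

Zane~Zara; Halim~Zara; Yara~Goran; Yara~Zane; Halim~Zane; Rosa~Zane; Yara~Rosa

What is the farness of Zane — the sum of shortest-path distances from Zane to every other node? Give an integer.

Distances from Zane: Goran:2, Halim:1, Rosa:1, Yara:1, Zara:1.
Sum = 2 + 1 + 1 + 1 + 1 = 6.

6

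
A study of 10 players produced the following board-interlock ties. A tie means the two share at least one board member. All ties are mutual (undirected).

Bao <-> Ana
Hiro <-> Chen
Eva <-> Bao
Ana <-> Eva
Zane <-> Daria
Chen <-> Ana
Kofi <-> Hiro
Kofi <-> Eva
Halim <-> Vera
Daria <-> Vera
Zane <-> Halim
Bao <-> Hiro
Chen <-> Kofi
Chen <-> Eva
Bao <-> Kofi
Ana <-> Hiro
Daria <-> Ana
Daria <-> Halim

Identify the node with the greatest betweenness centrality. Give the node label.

Unnormalized betweenness of each node: Ana:41/2, Bao:3/2, Chen:3/2, Daria:37/2, Eva:3/2, Halim:1/2, Hiro:3/2, Kofi:1/2, Vera:0, Zane:0.
Ana has the largest value, 41/2, making it the main broker — the node through which the most shortest paths run.

Ana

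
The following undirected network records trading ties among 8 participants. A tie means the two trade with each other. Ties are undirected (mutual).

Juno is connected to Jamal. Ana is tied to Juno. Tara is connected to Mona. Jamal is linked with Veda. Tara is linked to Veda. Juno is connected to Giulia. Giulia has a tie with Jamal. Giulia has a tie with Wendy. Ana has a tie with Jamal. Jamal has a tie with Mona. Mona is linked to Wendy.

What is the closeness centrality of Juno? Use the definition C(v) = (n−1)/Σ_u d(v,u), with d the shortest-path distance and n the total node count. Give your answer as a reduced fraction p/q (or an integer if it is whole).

7/12

Distances from Juno: Ana:1, Giulia:1, Jamal:1, Mona:2, Tara:3, Veda:2, Wendy:2. Sum = 12.
n = 8, so closeness = 7/12.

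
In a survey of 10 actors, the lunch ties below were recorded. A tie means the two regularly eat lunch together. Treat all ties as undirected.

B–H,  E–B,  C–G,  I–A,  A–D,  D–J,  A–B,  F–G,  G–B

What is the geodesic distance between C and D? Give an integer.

4

One shortest route is C – G – B – A – D, which uses 4 edges, and at distance 3 from C we only reach {A, E, H}, which does not include D. So d(C,D) = 4.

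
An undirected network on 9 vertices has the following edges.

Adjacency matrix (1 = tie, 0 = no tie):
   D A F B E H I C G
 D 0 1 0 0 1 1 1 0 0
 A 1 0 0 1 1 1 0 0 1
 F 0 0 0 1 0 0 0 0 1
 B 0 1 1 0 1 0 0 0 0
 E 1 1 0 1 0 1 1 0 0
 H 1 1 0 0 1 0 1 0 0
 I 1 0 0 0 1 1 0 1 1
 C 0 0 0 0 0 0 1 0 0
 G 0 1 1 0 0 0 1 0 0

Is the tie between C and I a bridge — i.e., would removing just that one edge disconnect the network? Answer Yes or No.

Without the C–I edge there is no alternate route between C and I, so the network disconnects. It is a bridge.

Yes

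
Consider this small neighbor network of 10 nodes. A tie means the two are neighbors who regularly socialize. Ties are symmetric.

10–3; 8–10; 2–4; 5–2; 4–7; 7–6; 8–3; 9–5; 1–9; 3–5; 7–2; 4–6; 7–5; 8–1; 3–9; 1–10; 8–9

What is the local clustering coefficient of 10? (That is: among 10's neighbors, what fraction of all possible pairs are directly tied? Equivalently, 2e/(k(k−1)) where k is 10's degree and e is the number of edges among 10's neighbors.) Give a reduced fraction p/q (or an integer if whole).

10's neighbors: 1, 3, and 8 (k = 3).
Possible neighbor pairs: C(3,2) = 3. Edges among them: 1–8, 3–8 → e = 2.
Clustering(10) = 2/3.

2/3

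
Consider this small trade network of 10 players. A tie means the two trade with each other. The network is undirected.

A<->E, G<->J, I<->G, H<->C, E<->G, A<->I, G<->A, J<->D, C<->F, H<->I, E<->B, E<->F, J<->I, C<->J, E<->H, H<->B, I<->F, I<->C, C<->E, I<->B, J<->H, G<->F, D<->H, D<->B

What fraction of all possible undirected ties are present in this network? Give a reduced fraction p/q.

There are 24 edges and 10 nodes, so the maximum possible is C(10,2) = 45.
Density = 24/45 = 8/15.

8/15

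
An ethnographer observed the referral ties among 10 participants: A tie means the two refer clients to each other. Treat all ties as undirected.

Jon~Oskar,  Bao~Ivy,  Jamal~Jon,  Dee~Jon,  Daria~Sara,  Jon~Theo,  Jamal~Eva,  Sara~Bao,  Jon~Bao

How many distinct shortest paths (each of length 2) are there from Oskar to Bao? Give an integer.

The shortest distance is 2, and the only length-2 path is Oskar–Jon–Bao. So there is exactly 1 shortest path.

1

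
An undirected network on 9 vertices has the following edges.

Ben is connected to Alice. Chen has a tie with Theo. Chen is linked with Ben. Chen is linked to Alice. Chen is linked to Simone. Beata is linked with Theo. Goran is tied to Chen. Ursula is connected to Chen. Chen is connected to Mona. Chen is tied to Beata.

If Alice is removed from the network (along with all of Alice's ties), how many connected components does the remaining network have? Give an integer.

Alice's neighbors (Ben and Chen) remain reachable from one another through other ties, so the rest of the network stays in one piece.

1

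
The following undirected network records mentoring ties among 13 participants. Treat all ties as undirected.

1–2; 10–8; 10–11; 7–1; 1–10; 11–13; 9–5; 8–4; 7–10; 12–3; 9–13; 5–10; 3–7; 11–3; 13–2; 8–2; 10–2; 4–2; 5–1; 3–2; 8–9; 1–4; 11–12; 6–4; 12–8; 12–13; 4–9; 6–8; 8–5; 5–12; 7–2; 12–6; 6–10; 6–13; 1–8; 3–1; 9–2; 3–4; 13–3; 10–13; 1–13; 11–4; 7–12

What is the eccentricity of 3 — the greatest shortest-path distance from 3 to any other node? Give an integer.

Distances from 3: 1:1, 2:1, 4:1, 5:2, 6:2, 7:1, 8:2, 9:2, 10:2, 11:1, 12:1, 13:1.
The largest is 2 (to 8, 10, 9, 5, and 6), so the eccentricity of 3 is 2.

2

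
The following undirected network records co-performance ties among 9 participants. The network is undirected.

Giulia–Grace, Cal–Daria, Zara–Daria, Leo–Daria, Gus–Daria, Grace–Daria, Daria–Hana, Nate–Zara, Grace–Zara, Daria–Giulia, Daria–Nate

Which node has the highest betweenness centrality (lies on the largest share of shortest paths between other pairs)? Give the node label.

Daria

Unnormalized betweenness of each node: Cal:0, Daria:24, Giulia:0, Grace:1/2, Gus:0, Hana:0, Leo:0, Nate:0, Zara:1/2.
Daria has the largest value, 24, making it the main broker — the node through which the most shortest paths run.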